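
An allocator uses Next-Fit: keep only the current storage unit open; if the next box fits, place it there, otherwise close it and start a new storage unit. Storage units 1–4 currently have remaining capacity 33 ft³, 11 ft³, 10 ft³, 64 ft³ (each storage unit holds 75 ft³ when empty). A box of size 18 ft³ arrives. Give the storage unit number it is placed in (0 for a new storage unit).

Next-Fit only looks at storage unit 4, which has 64 ft³ free.
18 ft³ fits there.

4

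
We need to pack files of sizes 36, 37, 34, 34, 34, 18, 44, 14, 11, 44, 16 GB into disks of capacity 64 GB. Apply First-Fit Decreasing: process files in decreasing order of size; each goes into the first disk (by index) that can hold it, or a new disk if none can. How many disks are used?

7

Sorted descending: 44, 44, 37, 36, 34, 34, 34, 18, 16, 14, 11.
44 GB → disk 1 (remaining 20 GB)
44 GB → disk 2 (remaining 20 GB)
37 GB → disk 3 (remaining 27 GB)
36 GB → disk 4 (remaining 28 GB)
34 GB → disk 5 (remaining 30 GB)
34 GB → disk 6 (remaining 30 GB)
34 GB → disk 7 (remaining 30 GB)
18 GB → disk 1 (remaining 2 GB)
16 GB → disk 2 (remaining 4 GB)
14 GB → disk 3 (remaining 13 GB)
11 GB → disk 3 (remaining 2 GB)
Final disks: [44,18] [44,16] [37,14,11] [36] [34] [34] [34].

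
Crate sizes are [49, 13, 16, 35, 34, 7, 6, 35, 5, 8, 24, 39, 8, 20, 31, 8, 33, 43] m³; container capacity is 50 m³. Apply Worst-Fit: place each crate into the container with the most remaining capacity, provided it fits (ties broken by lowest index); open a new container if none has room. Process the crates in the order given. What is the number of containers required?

Put 49 m³ in container 1; 1 m³ remain.
Put 13 m³ in container 2; 37 m³ remain.
Put 16 m³ in container 2; 21 m³ remain.
Put 35 m³ in container 3; 15 m³ remain.
Put 34 m³ in container 4; 16 m³ remain.
Put 7 m³ in container 2; 14 m³ remain.
Put 6 m³ in container 4; 10 m³ remain.
Put 35 m³ in container 5; 15 m³ remain.
Put 5 m³ in container 3; 10 m³ remain.
Put 8 m³ in container 5; 7 m³ remain.
Put 24 m³ in container 6; 26 m³ remain.
Put 39 m³ in container 7; 11 m³ remain.
Put 8 m³ in container 6; 18 m³ remain.
Put 20 m³ in container 8; 30 m³ remain.
Put 31 m³ in container 9; 19 m³ remain.
Put 8 m³ in container 8; 22 m³ remain.
Put 33 m³ in container 10; 17 m³ remain.
Put 43 m³ in container 11; 7 m³ remain.
Final containers: [49] [13,16,7] [35,5] [34,6] [35,8] [24,8] [39] [20,8] [31] [33] [43].

11 containers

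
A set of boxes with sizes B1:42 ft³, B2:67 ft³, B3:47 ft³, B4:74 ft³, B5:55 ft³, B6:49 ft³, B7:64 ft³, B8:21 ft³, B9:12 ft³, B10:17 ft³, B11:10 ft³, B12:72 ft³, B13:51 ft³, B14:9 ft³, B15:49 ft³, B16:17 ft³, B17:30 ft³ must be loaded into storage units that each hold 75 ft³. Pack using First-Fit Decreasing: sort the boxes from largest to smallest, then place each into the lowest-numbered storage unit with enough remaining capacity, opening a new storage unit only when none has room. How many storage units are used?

Sorted descending: 74, 72, 67, 64, 55, 51, 49, 49, 47, 42, 30, 21, 17, 17, 12, 10, 9.
74 ft³ → storage unit 1 (remaining 1 ft³)
72 ft³ → storage unit 2 (remaining 3 ft³)
67 ft³ → storage unit 3 (remaining 8 ft³)
64 ft³ → storage unit 4 (remaining 11 ft³)
55 ft³ → storage unit 5 (remaining 20 ft³)
51 ft³ → storage unit 6 (remaining 24 ft³)
49 ft³ → storage unit 7 (remaining 26 ft³)
49 ft³ → storage unit 8 (remaining 26 ft³)
47 ft³ → storage unit 9 (remaining 28 ft³)
42 ft³ → storage unit 10 (remaining 33 ft³)
30 ft³ → storage unit 10 (remaining 3 ft³)
21 ft³ → storage unit 6 (remaining 3 ft³)
17 ft³ → storage unit 5 (remaining 3 ft³)
17 ft³ → storage unit 7 (remaining 9 ft³)
12 ft³ → storage unit 8 (remaining 14 ft³)
10 ft³ → storage unit 4 (remaining 1 ft³)
9 ft³ → storage unit 7 (remaining 0 ft³)

10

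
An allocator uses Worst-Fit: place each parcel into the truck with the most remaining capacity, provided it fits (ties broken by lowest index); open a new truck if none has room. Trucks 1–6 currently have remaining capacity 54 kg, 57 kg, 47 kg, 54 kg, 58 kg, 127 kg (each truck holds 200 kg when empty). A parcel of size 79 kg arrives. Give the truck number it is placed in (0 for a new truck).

6

Trucks with room: truck 6 (127 kg).
Most room is truck 6 with 127 kg free.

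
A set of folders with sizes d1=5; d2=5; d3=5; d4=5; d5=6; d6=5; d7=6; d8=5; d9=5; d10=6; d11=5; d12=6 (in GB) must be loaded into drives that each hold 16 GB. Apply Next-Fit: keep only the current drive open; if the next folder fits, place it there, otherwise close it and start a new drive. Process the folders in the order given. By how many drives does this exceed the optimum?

Next-Fit: [5,5,5] [5,6,5] [6,5,5] [6,5] [6] → 5 drives.
Total size 64 GB; any packing needs at least ⌈64/16⌉ = 4 drives.
An optimal packing achieves that bound: [6,5,5] [6,5,5] [6,5,5] [6,5,5] → 4 drives.
Excess: 5 − 4 = 1.

1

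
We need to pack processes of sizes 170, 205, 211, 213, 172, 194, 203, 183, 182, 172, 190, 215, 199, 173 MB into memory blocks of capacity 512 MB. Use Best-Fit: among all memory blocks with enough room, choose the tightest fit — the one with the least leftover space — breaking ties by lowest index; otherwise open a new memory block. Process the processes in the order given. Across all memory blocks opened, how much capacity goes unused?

902

Put 170 MB in memory block 1; 342 MB remain.
Put 205 MB in memory block 1; 137 MB remain.
Put 211 MB in memory block 2; 301 MB remain.
Put 213 MB in memory block 2; 88 MB remain.
Put 172 MB in memory block 3; 340 MB remain.
Put 194 MB in memory block 3; 146 MB remain.
Put 203 MB in memory block 4; 309 MB remain.
Put 183 MB in memory block 4; 126 MB remain.
Put 182 MB in memory block 5; 330 MB remain.
Put 172 MB in memory block 5; 158 MB remain.
Put 190 MB in memory block 6; 322 MB remain.
Put 215 MB in memory block 6; 107 MB remain.
Put 199 MB in memory block 7; 313 MB remain.
Put 173 MB in memory block 7; 140 MB remain.
7 memory blocks × 512 MB = 3584 MB; used 2682 MB; unused 902 MB.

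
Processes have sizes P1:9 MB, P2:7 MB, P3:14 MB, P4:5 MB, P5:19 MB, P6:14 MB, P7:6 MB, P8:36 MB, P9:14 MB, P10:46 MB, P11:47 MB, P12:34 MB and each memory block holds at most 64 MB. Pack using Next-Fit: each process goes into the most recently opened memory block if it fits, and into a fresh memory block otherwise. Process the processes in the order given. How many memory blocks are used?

5

P1 (9 MB) → memory block 1 (remaining 55 MB)
P2 (7 MB) → memory block 1 (remaining 48 MB)
P3 (14 MB) → memory block 1 (remaining 34 MB)
P4 (5 MB) → memory block 1 (remaining 29 MB)
P5 (19 MB) → memory block 1 (remaining 10 MB)
P6 (14 MB) → memory block 2 (remaining 50 MB)
P7 (6 MB) → memory block 2 (remaining 44 MB)
P8 (36 MB) → memory block 2 (remaining 8 MB)
P9 (14 MB) → memory block 3 (remaining 50 MB)
P10 (46 MB) → memory block 3 (remaining 4 MB)
P11 (47 MB) → memory block 4 (remaining 17 MB)
P12 (34 MB) → memory block 5 (remaining 30 MB)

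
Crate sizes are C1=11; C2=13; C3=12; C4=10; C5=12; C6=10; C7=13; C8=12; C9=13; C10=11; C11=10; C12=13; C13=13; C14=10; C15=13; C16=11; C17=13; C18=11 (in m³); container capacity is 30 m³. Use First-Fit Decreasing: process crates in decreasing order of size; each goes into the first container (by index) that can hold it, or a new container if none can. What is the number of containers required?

9

Sorted descending: 13, 13, 13, 13, 13, 13, 13, 12, 12, 12, 11, 11, 11, 11, 10, 10, 10, 10.
Put 13 m³ in container 1; 17 m³ remain.
Put 13 m³ in container 1; 4 m³ remain.
Put 13 m³ in container 2; 17 m³ remain.
Put 13 m³ in container 2; 4 m³ remain.
Put 13 m³ in container 3; 17 m³ remain.
Put 13 m³ in container 3; 4 m³ remain.
Put 13 m³ in container 4; 17 m³ remain.
Put 12 m³ in container 4; 5 m³ remain.
Put 12 m³ in container 5; 18 m³ remain.
Put 12 m³ in container 5; 6 m³ remain.
Put 11 m³ in container 6; 19 m³ remain.
Put 11 m³ in container 6; 8 m³ remain.
Put 11 m³ in container 7; 19 m³ remain.
Put 11 m³ in container 7; 8 m³ remain.
Put 10 m³ in container 8; 20 m³ remain.
Put 10 m³ in container 8; 10 m³ remain.
Put 10 m³ in container 8; 0 m³ remain.
Put 10 m³ in container 9; 20 m³ remain.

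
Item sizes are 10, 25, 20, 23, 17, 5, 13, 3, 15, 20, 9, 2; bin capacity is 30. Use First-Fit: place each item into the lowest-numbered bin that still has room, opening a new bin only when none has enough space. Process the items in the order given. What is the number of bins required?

bin 1: place 10, 20 left
bin 2: place 25, 5 left
bin 1: place 20, 0 left
bin 3: place 23, 7 left
bin 4: place 17, 13 left
bin 2: place 5, 0 left
bin 4: place 13, 0 left
bin 3: place 3, 4 left
bin 5: place 15, 15 left
bin 6: place 20, 10 left
bin 5: place 9, 6 left
bin 3: place 2, 2 left
Final bins: [10,20] [25,5] [23,3,2] [17,13] [15,9] [20].

6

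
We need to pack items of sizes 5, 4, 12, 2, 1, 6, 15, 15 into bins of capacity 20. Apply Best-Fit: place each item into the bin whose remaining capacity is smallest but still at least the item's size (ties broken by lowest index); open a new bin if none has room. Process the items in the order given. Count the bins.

Put 5 in bin 1; 15 remain.
Put 4 in bin 1; 11 remain.
Put 12 in bin 2; 8 remain.
Put 2 in bin 2; 6 remain.
Put 1 in bin 2; 5 remain.
Put 6 in bin 1; 5 remain.
Put 15 in bin 3; 5 remain.
Put 15 in bin 4; 5 remain.

4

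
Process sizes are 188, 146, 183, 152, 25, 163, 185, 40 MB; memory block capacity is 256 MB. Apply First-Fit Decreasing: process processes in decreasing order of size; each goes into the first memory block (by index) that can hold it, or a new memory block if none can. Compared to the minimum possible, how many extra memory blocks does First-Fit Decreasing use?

First-Fit Decreasing: [188,40,25] [185] [183] [163] [152] [146] → 6 memory blocks.
6 processes exceed 128 MB (half the capacity), and no two of those can share a memory block, so at least 6 memory blocks are needed.
So 6 is already optimal.

0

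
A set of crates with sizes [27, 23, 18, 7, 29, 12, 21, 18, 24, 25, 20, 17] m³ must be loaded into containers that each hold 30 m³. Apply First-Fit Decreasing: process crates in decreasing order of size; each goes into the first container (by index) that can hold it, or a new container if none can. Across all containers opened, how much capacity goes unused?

Sorted descending: 29, 27, 25, 24, 23, 21, 20, 18, 18, 17, 12, 7.
29 m³ → container 1 (remaining 1 m³)
27 m³ → container 2 (remaining 3 m³)
25 m³ → container 3 (remaining 5 m³)
24 m³ → container 4 (remaining 6 m³)
23 m³ → container 5 (remaining 7 m³)
21 m³ → container 6 (remaining 9 m³)
20 m³ → container 7 (remaining 10 m³)
18 m³ → container 8 (remaining 12 m³)
18 m³ → container 9 (remaining 12 m³)
17 m³ → container 10 (remaining 13 m³)
12 m³ → container 8 (remaining 0 m³)
7 m³ → container 5 (remaining 0 m³)
10 containers × 30 m³ = 300 m³; used 241 m³; unused 59 m³.

59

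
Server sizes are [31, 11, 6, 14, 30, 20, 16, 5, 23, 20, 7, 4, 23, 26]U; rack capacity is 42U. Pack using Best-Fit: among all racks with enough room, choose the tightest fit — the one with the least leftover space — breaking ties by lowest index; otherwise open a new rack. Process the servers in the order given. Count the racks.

7

Put 31U in rack 1; 11U remain.
Put 11U in rack 1; 0U remain.
Put 6U in rack 2; 36U remain.
Put 14U in rack 2; 22U remain.
Put 30U in rack 3; 12U remain.
Put 20U in rack 2; 2U remain.
Put 16U in rack 4; 26U remain.
Put 5U in rack 3; 7U remain.
Put 23U in rack 4; 3U remain.
Put 20U in rack 5; 22U remain.
Put 7U in rack 3; 0U remain.
Put 4U in rack 5; 18U remain.
Put 23U in rack 6; 19U remain.
Put 26U in rack 7; 16U remain.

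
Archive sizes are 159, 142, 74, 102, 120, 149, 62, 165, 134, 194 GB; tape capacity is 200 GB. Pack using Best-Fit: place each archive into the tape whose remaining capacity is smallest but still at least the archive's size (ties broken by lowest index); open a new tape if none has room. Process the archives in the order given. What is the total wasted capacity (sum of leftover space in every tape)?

tape 1: place 159 GB, 41 GB left
tape 2: place 142 GB, 58 GB left
tape 3: place 74 GB, 126 GB left
tape 3: place 102 GB, 24 GB left
tape 4: place 120 GB, 80 GB left
tape 5: place 149 GB, 51 GB left
tape 4: place 62 GB, 18 GB left
tape 6: place 165 GB, 35 GB left
tape 7: place 134 GB, 66 GB left
tape 8: place 194 GB, 6 GB left
8 tapes × 200 GB = 1600 GB; used 1301 GB; unused 299 GB.

299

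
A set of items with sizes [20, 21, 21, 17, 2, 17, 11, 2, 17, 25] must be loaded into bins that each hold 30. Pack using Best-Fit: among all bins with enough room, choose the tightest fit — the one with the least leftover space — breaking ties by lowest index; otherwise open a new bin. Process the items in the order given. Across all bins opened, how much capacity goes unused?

bin 1: place 20, 10 left
bin 2: place 21, 9 left
bin 3: place 21, 9 left
bin 4: place 17, 13 left
bin 2: place 2, 7 left
bin 5: place 17, 13 left
bin 4: place 11, 2 left
bin 4: place 2, 0 left
bin 6: place 17, 13 left
bin 7: place 25, 5 left
7 bins × 30 = 210; used 153; unused 57.

57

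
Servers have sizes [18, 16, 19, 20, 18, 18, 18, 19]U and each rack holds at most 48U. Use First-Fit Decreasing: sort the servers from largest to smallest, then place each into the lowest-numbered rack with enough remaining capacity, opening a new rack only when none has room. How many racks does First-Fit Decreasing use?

4

Sorted descending: 20, 19, 19, 18, 18, 18, 18, 16.
20U → rack 1 (remaining 28U)
19U → rack 1 (remaining 9U)
19U → rack 2 (remaining 29U)
18U → rack 2 (remaining 11U)
18U → rack 3 (remaining 30U)
18U → rack 3 (remaining 12U)
18U → rack 4 (remaining 30U)
16U → rack 4 (remaining 14U)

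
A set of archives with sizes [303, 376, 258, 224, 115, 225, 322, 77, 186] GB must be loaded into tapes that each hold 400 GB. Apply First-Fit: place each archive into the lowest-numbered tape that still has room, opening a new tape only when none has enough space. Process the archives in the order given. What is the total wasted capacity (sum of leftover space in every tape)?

714

Put 303 GB in tape 1; 97 GB remain.
Put 376 GB in tape 2; 24 GB remain.
Put 258 GB in tape 3; 142 GB remain.
Put 224 GB in tape 4; 176 GB remain.
Put 115 GB in tape 3; 27 GB remain.
Put 225 GB in tape 5; 175 GB remain.
Put 322 GB in tape 6; 78 GB remain.
Put 77 GB in tape 1; 20 GB remain.
Put 186 GB in tape 7; 214 GB remain.
7 tapes × 400 GB = 2800 GB; used 2086 GB; unused 714 GB.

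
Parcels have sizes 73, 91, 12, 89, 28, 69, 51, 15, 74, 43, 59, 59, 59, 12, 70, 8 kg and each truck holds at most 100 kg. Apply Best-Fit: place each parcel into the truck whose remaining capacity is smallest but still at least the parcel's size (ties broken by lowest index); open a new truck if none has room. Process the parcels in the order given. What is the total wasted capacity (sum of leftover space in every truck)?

truck 1: place 73 kg, 27 kg left
truck 2: place 91 kg, 9 kg left
truck 1: place 12 kg, 15 kg left
truck 3: place 89 kg, 11 kg left
truck 4: place 28 kg, 72 kg left
truck 4: place 69 kg, 3 kg left
truck 5: place 51 kg, 49 kg left
truck 1: place 15 kg, 0 kg left
truck 6: place 74 kg, 26 kg left
truck 5: place 43 kg, 6 kg left
truck 7: place 59 kg, 41 kg left
truck 8: place 59 kg, 41 kg left
truck 9: place 59 kg, 41 kg left
truck 6: place 12 kg, 14 kg left
truck 10: place 70 kg, 30 kg left
truck 2: place 8 kg, 1 kg left
10 trucks × 100 kg = 1000 kg; used 812 kg; unused 188 kg.

188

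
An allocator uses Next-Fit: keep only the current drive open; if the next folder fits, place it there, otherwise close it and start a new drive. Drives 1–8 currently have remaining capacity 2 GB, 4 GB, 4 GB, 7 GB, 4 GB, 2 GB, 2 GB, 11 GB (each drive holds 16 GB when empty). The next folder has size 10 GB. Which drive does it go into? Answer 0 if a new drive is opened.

Next-Fit only looks at drive 8, which has 11 GB free.
10 GB fits there.

8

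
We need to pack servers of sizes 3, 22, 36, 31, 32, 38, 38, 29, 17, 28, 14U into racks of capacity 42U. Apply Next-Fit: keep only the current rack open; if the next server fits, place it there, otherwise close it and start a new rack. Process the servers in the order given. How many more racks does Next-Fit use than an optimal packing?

1

Next-Fit: [3,22] [36] [31] [32] [38] [38] [29] [17] [28,14] → 9 racks.
8 servers exceed 21U (half the capacity), and no two of those can share a rack, so at least 8 racks are needed.
An optimal packing achieves that bound: [38,3] [38] [36] [32] [31] [29] [28,14] [22,17] → 8 racks.
Excess: 9 − 8 = 1.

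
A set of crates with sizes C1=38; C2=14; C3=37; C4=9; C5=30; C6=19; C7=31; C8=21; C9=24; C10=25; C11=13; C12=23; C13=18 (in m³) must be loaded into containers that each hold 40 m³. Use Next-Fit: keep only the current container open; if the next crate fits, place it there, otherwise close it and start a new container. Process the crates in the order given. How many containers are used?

container 1: place C1 (38 m³), 2 m³ left
container 2: place C2 (14 m³), 26 m³ left
container 3: place C3 (37 m³), 3 m³ left
container 4: place C4 (9 m³), 31 m³ left
container 4: place C5 (30 m³), 1 m³ left
container 5: place C6 (19 m³), 21 m³ left
container 6: place C7 (31 m³), 9 m³ left
container 7: place C8 (21 m³), 19 m³ left
container 8: place C9 (24 m³), 16 m³ left
container 9: place C10 (25 m³), 15 m³ left
container 9: place C11 (13 m³), 2 m³ left
container 10: place C12 (23 m³), 17 m³ left
container 11: place C13 (18 m³), 22 m³ left

11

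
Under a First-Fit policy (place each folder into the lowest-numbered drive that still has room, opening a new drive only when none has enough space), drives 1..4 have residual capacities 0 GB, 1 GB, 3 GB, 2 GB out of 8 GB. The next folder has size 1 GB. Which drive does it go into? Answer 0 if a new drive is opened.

Drives with room: drive 2 (1 GB), drive 3 (3 GB), drive 4 (2 GB).
The first with room is drive 2.

2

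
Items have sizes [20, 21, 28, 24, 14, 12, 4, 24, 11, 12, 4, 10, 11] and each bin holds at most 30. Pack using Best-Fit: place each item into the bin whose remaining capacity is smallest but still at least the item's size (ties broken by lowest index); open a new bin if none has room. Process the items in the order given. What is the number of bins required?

8 bins

20 → bin 1 (remaining 10)
21 → bin 2 (remaining 9)
28 → bin 3 (remaining 2)
24 → bin 4 (remaining 6)
14 → bin 5 (remaining 16)
12 → bin 5 (remaining 4)
4 → bin 5 (remaining 0)
24 → bin 6 (remaining 6)
11 → bin 7 (remaining 19)
12 → bin 7 (remaining 7)
4 → bin 4 (remaining 2)
10 → bin 1 (remaining 0)
11 → bin 8 (remaining 19)
Final bins: [20,10] [21] [28] [24,4] [14,12,4] [24] [11,12] [11].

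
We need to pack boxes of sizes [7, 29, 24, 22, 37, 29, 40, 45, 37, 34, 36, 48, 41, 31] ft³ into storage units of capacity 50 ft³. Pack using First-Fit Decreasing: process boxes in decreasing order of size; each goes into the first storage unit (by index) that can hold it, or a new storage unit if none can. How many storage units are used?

Sorted descending: 48, 45, 41, 40, 37, 37, 36, 34, 31, 29, 29, 24, 22, 7.
storage unit 1: place 48 ft³, 2 ft³ left
storage unit 2: place 45 ft³, 5 ft³ left
storage unit 3: place 41 ft³, 9 ft³ left
storage unit 4: place 40 ft³, 10 ft³ left
storage unit 5: place 37 ft³, 13 ft³ left
storage unit 6: place 37 ft³, 13 ft³ left
storage unit 7: place 36 ft³, 14 ft³ left
storage unit 8: place 34 ft³, 16 ft³ left
storage unit 9: place 31 ft³, 19 ft³ left
storage unit 10: place 29 ft³, 21 ft³ left
storage unit 11: place 29 ft³, 21 ft³ left
storage unit 12: place 24 ft³, 26 ft³ left
storage unit 12: place 22 ft³, 4 ft³ left
storage unit 3: place 7 ft³, 2 ft³ left
Final storage units: [48] [45] [41,7] [40] [37] [37] [36] [34] [31] [29] [29] [24,22].

12 storage units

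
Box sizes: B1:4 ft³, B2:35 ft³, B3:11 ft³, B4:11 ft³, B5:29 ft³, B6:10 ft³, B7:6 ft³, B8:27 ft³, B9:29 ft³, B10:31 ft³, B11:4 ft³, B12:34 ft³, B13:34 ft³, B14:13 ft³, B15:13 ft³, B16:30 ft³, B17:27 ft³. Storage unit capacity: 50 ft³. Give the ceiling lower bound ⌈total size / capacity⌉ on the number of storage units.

Total size = 4 + 35 + 11 + 11 + 29 + 10 + 6 + 27 + 29 + 31 + 4 + 34 + 34 + 13 + 13 + 30 + 27 = 348 ft³.
⌈348 / 50⌉ = 7.

7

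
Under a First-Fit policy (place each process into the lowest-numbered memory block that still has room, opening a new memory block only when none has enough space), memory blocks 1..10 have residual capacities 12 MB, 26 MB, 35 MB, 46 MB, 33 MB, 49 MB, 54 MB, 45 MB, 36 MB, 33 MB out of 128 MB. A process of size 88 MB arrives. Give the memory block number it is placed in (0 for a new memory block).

No memory block has ≥ 88 MB free, so a new memory block is opened.

0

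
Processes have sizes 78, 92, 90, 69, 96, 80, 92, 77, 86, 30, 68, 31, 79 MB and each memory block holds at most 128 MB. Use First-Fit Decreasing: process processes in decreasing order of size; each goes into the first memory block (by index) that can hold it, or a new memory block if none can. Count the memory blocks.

Sorted descending: 96, 92, 92, 90, 86, 80, 79, 78, 77, 69, 68, 31, 30.
Put 96 MB in memory block 1; 32 MB remain.
Put 92 MB in memory block 2; 36 MB remain.
Put 92 MB in memory block 3; 36 MB remain.
Put 90 MB in memory block 4; 38 MB remain.
Put 86 MB in memory block 5; 42 MB remain.
Put 80 MB in memory block 6; 48 MB remain.
Put 79 MB in memory block 7; 49 MB remain.
Put 78 MB in memory block 8; 50 MB remain.
Put 77 MB in memory block 9; 51 MB remain.
Put 69 MB in memory block 10; 59 MB remain.
Put 68 MB in memory block 11; 60 MB remain.
Put 31 MB in memory block 1; 1 MB remain.
Put 30 MB in memory block 2; 6 MB remain.

11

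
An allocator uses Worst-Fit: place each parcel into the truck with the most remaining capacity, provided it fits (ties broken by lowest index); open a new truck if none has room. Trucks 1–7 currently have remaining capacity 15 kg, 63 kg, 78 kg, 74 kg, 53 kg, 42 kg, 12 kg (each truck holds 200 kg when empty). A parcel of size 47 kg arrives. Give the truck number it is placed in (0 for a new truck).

3

Trucks with room: truck 2 (63 kg), truck 3 (78 kg), truck 4 (74 kg), truck 5 (53 kg).
Most room is truck 3 with 78 kg free.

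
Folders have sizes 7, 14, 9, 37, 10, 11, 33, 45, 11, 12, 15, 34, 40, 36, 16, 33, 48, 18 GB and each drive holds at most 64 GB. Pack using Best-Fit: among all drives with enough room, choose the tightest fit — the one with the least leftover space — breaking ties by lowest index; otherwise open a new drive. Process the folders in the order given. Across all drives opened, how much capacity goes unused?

83

drive 1: place 7 GB, 57 GB left
drive 1: place 14 GB, 43 GB left
drive 1: place 9 GB, 34 GB left
drive 2: place 37 GB, 27 GB left
drive 2: place 10 GB, 17 GB left
drive 2: place 11 GB, 6 GB left
drive 1: place 33 GB, 1 GB left
drive 3: place 45 GB, 19 GB left
drive 3: place 11 GB, 8 GB left
drive 4: place 12 GB, 52 GB left
drive 4: place 15 GB, 37 GB left
drive 4: place 34 GB, 3 GB left
drive 5: place 40 GB, 24 GB left
drive 6: place 36 GB, 28 GB left
drive 5: place 16 GB, 8 GB left
drive 7: place 33 GB, 31 GB left
drive 8: place 48 GB, 16 GB left
drive 6: place 18 GB, 10 GB left
8 drives × 64 GB = 512 GB; used 429 GB; unused 83 GB.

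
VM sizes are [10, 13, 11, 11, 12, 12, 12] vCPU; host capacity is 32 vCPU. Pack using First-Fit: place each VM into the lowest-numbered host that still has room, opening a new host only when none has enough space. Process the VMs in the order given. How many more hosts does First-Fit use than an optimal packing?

1

First-Fit: [10,13] [11,11] [12,12] [12] → 4 hosts.
Total size 81 vCPU; any packing needs at least ⌈81/32⌉ = 3 hosts.
An optimal packing achieves that bound: [13,12] [12,12] [11,11,10] → 3 hosts.
Excess: 4 − 3 = 1.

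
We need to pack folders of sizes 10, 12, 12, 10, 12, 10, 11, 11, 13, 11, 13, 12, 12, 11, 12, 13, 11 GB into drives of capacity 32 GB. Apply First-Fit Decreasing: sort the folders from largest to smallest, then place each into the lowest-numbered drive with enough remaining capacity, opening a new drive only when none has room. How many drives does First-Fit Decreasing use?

Sorted descending: 13, 13, 13, 12, 12, 12, 12, 12, 12, 11, 11, 11, 11, 11, 10, 10, 10.
drive 1: place 13 GB, 19 GB left
drive 1: place 13 GB, 6 GB left
drive 2: place 13 GB, 19 GB left
drive 2: place 12 GB, 7 GB left
drive 3: place 12 GB, 20 GB left
drive 3: place 12 GB, 8 GB left
drive 4: place 12 GB, 20 GB left
drive 4: place 12 GB, 8 GB left
drive 5: place 12 GB, 20 GB left
drive 5: place 11 GB, 9 GB left
drive 6: place 11 GB, 21 GB left
drive 6: place 11 GB, 10 GB left
drive 7: place 11 GB, 21 GB left
drive 7: place 11 GB, 10 GB left
drive 6: place 10 GB, 0 GB left
drive 7: place 10 GB, 0 GB left
drive 8: place 10 GB, 22 GB left
Final drives: [13,13] [13,12] [12,12] [12,12] [12,11] [11,11,10] [11,11,10] [10].

8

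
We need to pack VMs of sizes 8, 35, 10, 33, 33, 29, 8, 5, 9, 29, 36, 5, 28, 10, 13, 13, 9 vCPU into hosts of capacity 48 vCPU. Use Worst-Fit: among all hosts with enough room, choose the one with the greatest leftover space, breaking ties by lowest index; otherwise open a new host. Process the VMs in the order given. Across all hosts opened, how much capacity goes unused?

71

host 1: place 8 vCPU, 40 vCPU left
host 1: place 35 vCPU, 5 vCPU left
host 2: place 10 vCPU, 38 vCPU left
host 2: place 33 vCPU, 5 vCPU left
host 3: place 33 vCPU, 15 vCPU left
host 4: place 29 vCPU, 19 vCPU left
host 4: place 8 vCPU, 11 vCPU left
host 3: place 5 vCPU, 10 vCPU left
host 4: place 9 vCPU, 2 vCPU left
host 5: place 29 vCPU, 19 vCPU left
host 6: place 36 vCPU, 12 vCPU left
host 5: place 5 vCPU, 14 vCPU left
host 7: place 28 vCPU, 20 vCPU left
host 7: place 10 vCPU, 10 vCPU left
host 5: place 13 vCPU, 1 vCPU left
host 8: place 13 vCPU, 35 vCPU left
host 8: place 9 vCPU, 26 vCPU left
8 hosts × 48 vCPU = 384 vCPU; used 313 vCPU; unused 71 vCPU.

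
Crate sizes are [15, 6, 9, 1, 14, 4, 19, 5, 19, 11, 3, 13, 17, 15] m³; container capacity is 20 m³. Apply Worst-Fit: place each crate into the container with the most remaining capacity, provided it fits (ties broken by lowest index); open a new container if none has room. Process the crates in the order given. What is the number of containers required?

container 1: place 15 m³, 5 m³ left
container 2: place 6 m³, 14 m³ left
container 2: place 9 m³, 5 m³ left
container 1: place 1 m³, 4 m³ left
container 3: place 14 m³, 6 m³ left
container 3: place 4 m³, 2 m³ left
container 4: place 19 m³, 1 m³ left
container 2: place 5 m³, 0 m³ left
container 5: place 19 m³, 1 m³ left
container 6: place 11 m³, 9 m³ left
container 6: place 3 m³, 6 m³ left
container 7: place 13 m³, 7 m³ left
container 8: place 17 m³, 3 m³ left
container 9: place 15 m³, 5 m³ left
Final containers: [15,1] [6,9,5] [14,4] [19] [19] [11,3] [13] [17] [15].

9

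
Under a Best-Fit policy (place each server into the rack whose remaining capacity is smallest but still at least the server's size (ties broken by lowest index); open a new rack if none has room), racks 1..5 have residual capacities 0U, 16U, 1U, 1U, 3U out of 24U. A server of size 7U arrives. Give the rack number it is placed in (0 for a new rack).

Racks with room: rack 2 (16U).
Tightest fit is rack 2 with 16U free.

2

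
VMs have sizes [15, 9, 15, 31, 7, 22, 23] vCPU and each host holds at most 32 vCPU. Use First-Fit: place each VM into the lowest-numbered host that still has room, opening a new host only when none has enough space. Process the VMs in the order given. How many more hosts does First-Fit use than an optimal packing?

1

First-Fit: [15,9,7] [15] [31] [22] [23] → 5 hosts.
Total size 122 vCPU; any packing needs at least ⌈122/32⌉ = 4 hosts.
An optimal packing achieves that bound: [31] [23,9] [22,7] [15,15] → 4 hosts.
Excess: 5 − 4 = 1.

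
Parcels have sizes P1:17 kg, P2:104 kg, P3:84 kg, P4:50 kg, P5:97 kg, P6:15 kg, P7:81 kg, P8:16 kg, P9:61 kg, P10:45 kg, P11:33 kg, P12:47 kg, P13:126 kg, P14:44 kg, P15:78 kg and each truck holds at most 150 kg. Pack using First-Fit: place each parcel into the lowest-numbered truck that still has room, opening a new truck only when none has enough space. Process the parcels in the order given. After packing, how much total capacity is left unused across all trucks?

152

truck 1: place P1 (17 kg), 133 kg left
truck 1: place P2 (104 kg), 29 kg left
truck 2: place P3 (84 kg), 66 kg left
truck 2: place P4 (50 kg), 16 kg left
truck 3: place P5 (97 kg), 53 kg left
truck 1: place P6 (15 kg), 14 kg left
truck 4: place P7 (81 kg), 69 kg left
truck 2: place P8 (16 kg), 0 kg left
truck 4: place P9 (61 kg), 8 kg left
truck 3: place P10 (45 kg), 8 kg left
truck 5: place P11 (33 kg), 117 kg left
truck 5: place P12 (47 kg), 70 kg left
truck 6: place P13 (126 kg), 24 kg left
truck 5: place P14 (44 kg), 26 kg left
truck 7: place P15 (78 kg), 72 kg left
7 trucks × 150 kg = 1050 kg; used 898 kg; unused 152 kg.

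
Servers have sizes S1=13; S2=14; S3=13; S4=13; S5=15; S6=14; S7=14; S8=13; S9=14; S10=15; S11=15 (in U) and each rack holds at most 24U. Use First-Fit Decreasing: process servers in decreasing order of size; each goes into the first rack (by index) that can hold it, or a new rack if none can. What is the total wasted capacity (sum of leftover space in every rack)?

Sorted descending: 15, 15, 15, 14, 14, 14, 14, 13, 13, 13, 13.
15U → rack 1 (remaining 9U)
15U → rack 2 (remaining 9U)
15U → rack 3 (remaining 9U)
14U → rack 4 (remaining 10U)
14U → rack 5 (remaining 10U)
14U → rack 6 (remaining 10U)
14U → rack 7 (remaining 10U)
13U → rack 8 (remaining 11U)
13U → rack 9 (remaining 11U)
13U → rack 10 (remaining 11U)
13U → rack 11 (remaining 11U)
11 racks × 24U = 264U; used 153U; unused 111U.

111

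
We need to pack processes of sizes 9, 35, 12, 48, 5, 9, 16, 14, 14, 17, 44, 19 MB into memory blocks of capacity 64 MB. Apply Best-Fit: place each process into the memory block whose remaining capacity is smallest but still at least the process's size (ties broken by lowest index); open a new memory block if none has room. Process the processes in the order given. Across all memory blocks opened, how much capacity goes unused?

14

Put 9 MB in memory block 1; 55 MB remain.
Put 35 MB in memory block 1; 20 MB remain.
Put 12 MB in memory block 1; 8 MB remain.
Put 48 MB in memory block 2; 16 MB remain.
Put 5 MB in memory block 1; 3 MB remain.
Put 9 MB in memory block 2; 7 MB remain.
Put 16 MB in memory block 3; 48 MB remain.
Put 14 MB in memory block 3; 34 MB remain.
Put 14 MB in memory block 3; 20 MB remain.
Put 17 MB in memory block 3; 3 MB remain.
Put 44 MB in memory block 4; 20 MB remain.
Put 19 MB in memory block 4; 1 MB remain.
4 memory blocks × 64 MB = 256 MB; used 242 MB; unused 14 MB.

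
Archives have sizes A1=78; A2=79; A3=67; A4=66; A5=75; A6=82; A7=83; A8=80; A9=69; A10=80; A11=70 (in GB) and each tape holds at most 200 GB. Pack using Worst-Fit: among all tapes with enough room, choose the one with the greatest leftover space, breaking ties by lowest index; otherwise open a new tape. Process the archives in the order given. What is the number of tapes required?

tape 1: place A1 (78 GB), 122 GB left
tape 1: place A2 (79 GB), 43 GB left
tape 2: place A3 (67 GB), 133 GB left
tape 2: place A4 (66 GB), 67 GB left
tape 3: place A5 (75 GB), 125 GB left
tape 3: place A6 (82 GB), 43 GB left
tape 4: place A7 (83 GB), 117 GB left
tape 4: place A8 (80 GB), 37 GB left
tape 5: place A9 (69 GB), 131 GB left
tape 5: place A10 (80 GB), 51 GB left
tape 6: place A11 (70 GB), 130 GB left
Final tapes: [78,79] [67,66] [75,82] [83,80] [69,80] [70].

6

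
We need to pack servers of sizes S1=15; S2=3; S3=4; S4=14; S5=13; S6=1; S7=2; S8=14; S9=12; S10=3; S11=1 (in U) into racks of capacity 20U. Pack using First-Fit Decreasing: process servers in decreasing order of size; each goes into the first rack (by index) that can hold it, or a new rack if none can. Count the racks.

Sorted descending: 15, 14, 14, 13, 12, 4, 3, 3, 2, 1, 1.
Put 15U in rack 1; 5U remain.
Put 14U in rack 2; 6U remain.
Put 14U in rack 3; 6U remain.
Put 13U in rack 4; 7U remain.
Put 12U in rack 5; 8U remain.
Put 4U in rack 1; 1U remain.
Put 3U in rack 2; 3U remain.
Put 3U in rack 2; 0U remain.
Put 2U in rack 3; 4U remain.
Put 1U in rack 1; 0U remain.
Put 1U in rack 3; 3U remain.
Final racks: [15,4,1] [14,3,3] [14,2,1] [13] [12].

5 racks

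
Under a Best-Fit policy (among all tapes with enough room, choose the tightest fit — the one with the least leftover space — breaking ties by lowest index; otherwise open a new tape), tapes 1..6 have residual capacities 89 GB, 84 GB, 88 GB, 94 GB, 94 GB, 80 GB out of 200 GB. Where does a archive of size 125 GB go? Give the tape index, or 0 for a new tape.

No tape has ≥ 125 GB free, so a new tape is opened.

0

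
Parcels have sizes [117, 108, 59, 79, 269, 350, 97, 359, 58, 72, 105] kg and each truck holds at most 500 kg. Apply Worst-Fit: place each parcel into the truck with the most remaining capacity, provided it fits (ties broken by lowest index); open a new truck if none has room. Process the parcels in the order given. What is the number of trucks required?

truck 1: place 117 kg, 383 kg left
truck 1: place 108 kg, 275 kg left
truck 1: place 59 kg, 216 kg left
truck 1: place 79 kg, 137 kg left
truck 2: place 269 kg, 231 kg left
truck 3: place 350 kg, 150 kg left
truck 2: place 97 kg, 134 kg left
truck 4: place 359 kg, 141 kg left
truck 3: place 58 kg, 92 kg left
truck 4: place 72 kg, 69 kg left
truck 1: place 105 kg, 32 kg left

4 trucks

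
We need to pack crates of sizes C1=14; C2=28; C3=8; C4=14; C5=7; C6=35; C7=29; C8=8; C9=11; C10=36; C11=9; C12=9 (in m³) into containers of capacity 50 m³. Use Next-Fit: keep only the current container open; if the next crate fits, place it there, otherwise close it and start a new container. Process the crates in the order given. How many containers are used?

C1 (14 m³) → container 1 (remaining 36 m³)
C2 (28 m³) → container 1 (remaining 8 m³)
C3 (8 m³) → container 1 (remaining 0 m³)
C4 (14 m³) → container 2 (remaining 36 m³)
C5 (7 m³) → container 2 (remaining 29 m³)
C6 (35 m³) → container 3 (remaining 15 m³)
C7 (29 m³) → container 4 (remaining 21 m³)
C8 (8 m³) → container 4 (remaining 13 m³)
C9 (11 m³) → container 4 (remaining 2 m³)
C10 (36 m³) → container 5 (remaining 14 m³)
C11 (9 m³) → container 5 (remaining 5 m³)
C12 (9 m³) → container 6 (remaining 41 m³)
Final containers: [14,28,8] [14,7] [35] [29,8,11] [36,9] [9].

6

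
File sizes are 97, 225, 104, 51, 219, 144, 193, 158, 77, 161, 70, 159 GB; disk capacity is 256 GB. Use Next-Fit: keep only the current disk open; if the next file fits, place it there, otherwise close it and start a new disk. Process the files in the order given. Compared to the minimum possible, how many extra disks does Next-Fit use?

2

Next-Fit: [97] [225] [104,51] [219] [144] [193] [158,77] [161,70] [159] → 9 disks.
Total size 1658 GB; any packing needs at least ⌈1658/256⌉ = 7 disks.
An optimal packing achieves that bound: [225] [219] [193,51] [161,77] [159,97] [158,70] [144,104] → 7 disks.
Excess: 9 − 7 = 2.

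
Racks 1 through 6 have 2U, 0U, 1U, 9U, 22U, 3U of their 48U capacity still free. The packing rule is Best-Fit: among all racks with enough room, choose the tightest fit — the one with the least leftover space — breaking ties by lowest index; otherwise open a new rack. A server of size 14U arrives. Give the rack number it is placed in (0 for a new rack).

Racks with room: rack 5 (22U).
Tightest fit is rack 5 with 22U free.

5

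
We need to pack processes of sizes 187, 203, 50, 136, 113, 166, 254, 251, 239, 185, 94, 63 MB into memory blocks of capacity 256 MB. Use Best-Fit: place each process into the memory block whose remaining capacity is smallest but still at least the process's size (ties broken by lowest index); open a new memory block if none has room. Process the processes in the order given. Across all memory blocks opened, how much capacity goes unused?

memory block 1: place 187 MB, 69 MB left
memory block 2: place 203 MB, 53 MB left
memory block 2: place 50 MB, 3 MB left
memory block 3: place 136 MB, 120 MB left
memory block 3: place 113 MB, 7 MB left
memory block 4: place 166 MB, 90 MB left
memory block 5: place 254 MB, 2 MB left
memory block 6: place 251 MB, 5 MB left
memory block 7: place 239 MB, 17 MB left
memory block 8: place 185 MB, 71 MB left
memory block 9: place 94 MB, 162 MB left
memory block 1: place 63 MB, 6 MB left
9 memory blocks × 256 MB = 2304 MB; used 1941 MB; unused 363 MB.

363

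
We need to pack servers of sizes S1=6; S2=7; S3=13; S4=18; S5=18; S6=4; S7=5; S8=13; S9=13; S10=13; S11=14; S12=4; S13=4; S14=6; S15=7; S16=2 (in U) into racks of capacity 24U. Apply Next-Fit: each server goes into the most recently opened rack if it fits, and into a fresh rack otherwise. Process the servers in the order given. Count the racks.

Put S1 (6U) in rack 1; 18U remain.
Put S2 (7U) in rack 1; 11U remain.
Put S3 (13U) in rack 2; 11U remain.
Put S4 (18U) in rack 3; 6U remain.
Put S5 (18U) in rack 4; 6U remain.
Put S6 (4U) in rack 4; 2U remain.
Put S7 (5U) in rack 5; 19U remain.
Put S8 (13U) in rack 5; 6U remain.
Put S9 (13U) in rack 6; 11U remain.
Put S10 (13U) in rack 7; 11U remain.
Put S11 (14U) in rack 8; 10U remain.
Put S12 (4U) in rack 8; 6U remain.
Put S13 (4U) in rack 8; 2U remain.
Put S14 (6U) in rack 9; 18U remain.
Put S15 (7U) in rack 9; 11U remain.
Put S16 (2U) in rack 9; 9U remain.

9 racks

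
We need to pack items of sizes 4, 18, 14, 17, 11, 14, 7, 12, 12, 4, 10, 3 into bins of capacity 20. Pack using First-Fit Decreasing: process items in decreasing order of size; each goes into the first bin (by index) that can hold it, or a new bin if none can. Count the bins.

8

Sorted descending: 18, 17, 14, 14, 12, 12, 11, 10, 7, 4, 4, 3.
bin 1: place 18, 2 left
bin 2: place 17, 3 left
bin 3: place 14, 6 left
bin 4: place 14, 6 left
bin 5: place 12, 8 left
bin 6: place 12, 8 left
bin 7: place 11, 9 left
bin 8: place 10, 10 left
bin 5: place 7, 1 left
bin 3: place 4, 2 left
bin 4: place 4, 2 left
bin 2: place 3, 0 left
Final bins: [18] [17,3] [14,4] [14,4] [12,7] [12] [11] [10].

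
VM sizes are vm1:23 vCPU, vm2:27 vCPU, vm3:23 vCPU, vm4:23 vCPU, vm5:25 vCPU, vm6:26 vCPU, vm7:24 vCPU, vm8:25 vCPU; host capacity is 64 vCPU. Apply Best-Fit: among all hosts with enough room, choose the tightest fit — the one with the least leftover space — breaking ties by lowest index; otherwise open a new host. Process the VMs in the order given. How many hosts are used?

Put vm1 (23 vCPU) in host 1; 41 vCPU remain.
Put vm2 (27 vCPU) in host 1; 14 vCPU remain.
Put vm3 (23 vCPU) in host 2; 41 vCPU remain.
Put vm4 (23 vCPU) in host 2; 18 vCPU remain.
Put vm5 (25 vCPU) in host 3; 39 vCPU remain.
Put vm6 (26 vCPU) in host 3; 13 vCPU remain.
Put vm7 (24 vCPU) in host 4; 40 vCPU remain.
Put vm8 (25 vCPU) in host 4; 15 vCPU remain.

4 hosts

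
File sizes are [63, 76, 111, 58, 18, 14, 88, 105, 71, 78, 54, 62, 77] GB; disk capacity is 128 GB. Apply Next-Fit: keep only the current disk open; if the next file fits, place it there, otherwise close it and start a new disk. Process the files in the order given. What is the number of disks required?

10

63 GB → disk 1 (remaining 65 GB)
76 GB → disk 2 (remaining 52 GB)
111 GB → disk 3 (remaining 17 GB)
58 GB → disk 4 (remaining 70 GB)
18 GB → disk 4 (remaining 52 GB)
14 GB → disk 4 (remaining 38 GB)
88 GB → disk 5 (remaining 40 GB)
105 GB → disk 6 (remaining 23 GB)
71 GB → disk 7 (remaining 57 GB)
78 GB → disk 8 (remaining 50 GB)
54 GB → disk 9 (remaining 74 GB)
62 GB → disk 9 (remaining 12 GB)
77 GB → disk 10 (remaining 51 GB)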